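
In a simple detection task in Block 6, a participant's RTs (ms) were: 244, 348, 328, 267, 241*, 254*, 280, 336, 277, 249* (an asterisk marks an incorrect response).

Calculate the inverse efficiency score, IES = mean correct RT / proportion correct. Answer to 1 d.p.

424.5 ms

Correct trials (n=7): 244, 348, 328, 267, 280, 336, 277
Mean correct RT = 2080/7 = 297.1429 ms
Proportion correct = 7/10
IES = 297.1429 / (7/10) = 424.490 ms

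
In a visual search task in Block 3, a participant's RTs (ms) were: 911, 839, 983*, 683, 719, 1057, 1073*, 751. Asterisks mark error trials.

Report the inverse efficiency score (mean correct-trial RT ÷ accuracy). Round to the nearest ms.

Correct trials (n=6): 911, 839, 683, 719, 1057, 751
Mean correct RT = 4960/6 = 826.6667 ms
Proportion correct = 6/8
IES = 826.6667 / (6/8) = 1102.222 ms

1102 ms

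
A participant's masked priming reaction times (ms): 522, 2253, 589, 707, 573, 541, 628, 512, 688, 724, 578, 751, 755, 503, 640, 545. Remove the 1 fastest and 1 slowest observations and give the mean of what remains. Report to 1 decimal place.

Sorted: 503, 512, 522, 541, 545, 573, 578, 589, 628, 640, 688, 707, 724, 751, 755, 2253
Drop lowest 1 (503) and highest 1 (2253)
Remaining (n=14): Σ = 8753, mean = 8753/14 = 625.214

625.2 ms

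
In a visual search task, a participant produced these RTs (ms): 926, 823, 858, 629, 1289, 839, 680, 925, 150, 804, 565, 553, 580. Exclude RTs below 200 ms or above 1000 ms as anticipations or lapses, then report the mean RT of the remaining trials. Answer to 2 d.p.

743.82 ms

Excluded: 150, 1289
Retained (n=11): Σ = 8182
Mean = 8182/11 = 743.8182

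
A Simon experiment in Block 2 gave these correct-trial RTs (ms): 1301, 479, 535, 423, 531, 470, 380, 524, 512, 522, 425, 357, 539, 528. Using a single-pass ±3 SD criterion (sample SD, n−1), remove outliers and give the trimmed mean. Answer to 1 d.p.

478.8 ms

n = 14, ΣRT = 7526, M = 537.571
Σ(x−M)² = 675277.43; s = √(675277.43/13) = 227.913
Cutoffs: 537.571 ± 3·227.913 → [-146.2, 1221.3]
Outside: 1301 → excluded.
Retained (n=13): Σ = 6225, mean = 6225/13 = 478.846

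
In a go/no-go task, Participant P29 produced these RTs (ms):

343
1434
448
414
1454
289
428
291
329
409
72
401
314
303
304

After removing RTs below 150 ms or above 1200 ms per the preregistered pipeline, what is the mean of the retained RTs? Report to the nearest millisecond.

Excluded: 72, 1434, 1454
Retained (n=12): Σ = 4273
Mean = 4273/12 = 356.0833

356 ms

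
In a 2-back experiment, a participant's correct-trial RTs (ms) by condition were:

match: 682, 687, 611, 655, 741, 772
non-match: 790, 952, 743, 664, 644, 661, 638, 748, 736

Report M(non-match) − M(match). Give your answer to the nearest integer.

M(match) = 4148/6 = 691.333
M(non-match) = 6576/9 = 730.667
Difference = 730.667 − 691.333 = 39.333 ms

39 ms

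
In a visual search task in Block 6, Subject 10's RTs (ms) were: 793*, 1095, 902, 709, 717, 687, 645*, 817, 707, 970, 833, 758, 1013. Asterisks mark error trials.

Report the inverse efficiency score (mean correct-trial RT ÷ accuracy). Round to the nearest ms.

989 ms

Correct trials (n=11): 1095, 902, 709, 717, 687, 817, 707, 970, 833, 758, 1013
Mean correct RT = 9208/11 = 837.0909 ms
Proportion correct = 11/13
IES = 837.0909 / (11/13) = 989.289 ms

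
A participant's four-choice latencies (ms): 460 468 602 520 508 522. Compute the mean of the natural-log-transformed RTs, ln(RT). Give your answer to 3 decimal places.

ln(RT): 6.1312, 6.1485, 6.4003, 6.2538, 6.2305, 6.2577
Σ ln(RT) = 37.4219
Mean = 37.4219/6 = 6.23699

6.237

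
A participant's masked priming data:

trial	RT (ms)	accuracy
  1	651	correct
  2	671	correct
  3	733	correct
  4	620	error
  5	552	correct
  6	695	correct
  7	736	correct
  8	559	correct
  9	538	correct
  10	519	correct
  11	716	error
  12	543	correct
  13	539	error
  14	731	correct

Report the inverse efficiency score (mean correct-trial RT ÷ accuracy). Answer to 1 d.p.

Correct trials (n=11): 651, 671, 733, 552, 695, 736, 559, 538, 519, 543, 731
Mean correct RT = 6928/11 = 629.8182 ms
Proportion correct = 11/14
IES = 629.8182 / (11/14) = 801.587 ms

801.6 ms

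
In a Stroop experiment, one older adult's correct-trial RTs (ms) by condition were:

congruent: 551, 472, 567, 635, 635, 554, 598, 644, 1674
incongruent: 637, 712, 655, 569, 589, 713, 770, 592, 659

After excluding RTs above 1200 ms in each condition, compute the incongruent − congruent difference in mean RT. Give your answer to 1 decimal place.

73.1 ms

congruent: exclude 1674
M(congruent) = 4656/8 = 582.000
M(incongruent) = 5896/9 = 655.111
Difference = 655.111 − 582.000 = 73.111 ms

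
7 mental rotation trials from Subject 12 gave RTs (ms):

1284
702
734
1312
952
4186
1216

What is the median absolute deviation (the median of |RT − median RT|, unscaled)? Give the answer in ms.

Sorted: 702, 734, 952, 1216, 1284, 1312, 4186 → median = 1216
|x − 1216|: 68, 514, 482, 96, 264, 2970, 0
Sorted deviations: 0, 68, 96, 264, 482, 514, 2970 → MAD = 264

264 ms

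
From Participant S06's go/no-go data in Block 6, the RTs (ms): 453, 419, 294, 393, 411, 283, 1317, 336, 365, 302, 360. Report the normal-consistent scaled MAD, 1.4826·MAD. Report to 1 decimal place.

Sorted: 283, 294, 302, 336, 360, 365, 393, 411, 419, 453, 1317 → median = 365
|x − 365| sorted: 0, 5, 28, 29, 46, 54, 63, 71, 82, 88, 952 → MAD = 54
Robust SD ≈ 1.4826 × 54 = 80.060

80.1 ms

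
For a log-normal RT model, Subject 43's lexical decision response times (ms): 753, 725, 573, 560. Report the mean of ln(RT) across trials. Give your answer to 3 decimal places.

ln(RT): 6.6241, 6.5862, 6.3509, 6.3279
Σ ln(RT) = 25.8891
Mean = 25.8891/4 = 6.47226

6.472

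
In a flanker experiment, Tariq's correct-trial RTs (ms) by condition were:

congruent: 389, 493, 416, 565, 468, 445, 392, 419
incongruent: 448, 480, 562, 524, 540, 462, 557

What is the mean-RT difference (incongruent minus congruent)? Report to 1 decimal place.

M(congruent) = 3587/8 = 448.375
M(incongruent) = 3573/7 = 510.429
Difference = 510.429 − 448.375 = 62.054 ms

62.1 ms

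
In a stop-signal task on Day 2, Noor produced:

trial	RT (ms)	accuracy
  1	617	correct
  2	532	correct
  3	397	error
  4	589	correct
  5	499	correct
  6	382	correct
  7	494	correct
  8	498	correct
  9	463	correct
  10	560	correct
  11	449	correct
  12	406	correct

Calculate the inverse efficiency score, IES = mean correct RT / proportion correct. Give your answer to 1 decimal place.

544.4 ms

Correct trials (n=11): 617, 532, 589, 499, 382, 494, 498, 463, 560, 449, 406
Mean correct RT = 5489/11 = 499.0000 ms
Proportion correct = 11/12
IES = 499.0000 / (11/12) = 544.364 ms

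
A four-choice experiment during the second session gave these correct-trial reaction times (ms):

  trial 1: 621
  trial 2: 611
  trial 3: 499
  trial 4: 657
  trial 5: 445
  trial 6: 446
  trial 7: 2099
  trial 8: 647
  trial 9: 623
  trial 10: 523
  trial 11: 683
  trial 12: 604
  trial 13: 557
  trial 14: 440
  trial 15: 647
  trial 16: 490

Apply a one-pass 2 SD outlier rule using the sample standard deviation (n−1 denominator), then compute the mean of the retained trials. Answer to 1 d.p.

n = 16, ΣRT = 10592, M = 662.000
Σ(x−M)² = 2304580.00; s = √(2304580.00/15) = 391.968
Cutoffs: 662.000 ± 2·391.968 → [-121.9, 1445.9]
Outside: 2099 → excluded.
Retained (n=15): Σ = 8493, mean = 8493/15 = 566.200

566.2 ms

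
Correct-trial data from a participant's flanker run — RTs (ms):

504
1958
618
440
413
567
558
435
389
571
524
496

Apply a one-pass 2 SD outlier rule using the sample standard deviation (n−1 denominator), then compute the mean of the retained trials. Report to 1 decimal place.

501.4 ms

n = 12, ΣRT = 7473, M = 622.750
Σ(x−M)² = 2000094.25; s = √(2000094.25/11) = 426.411
Cutoffs: 622.750 ± 2·426.411 → [-230.1, 1475.6]
Outside: 1958 → excluded.
Retained (n=11): Σ = 5515, mean = 5515/11 = 501.364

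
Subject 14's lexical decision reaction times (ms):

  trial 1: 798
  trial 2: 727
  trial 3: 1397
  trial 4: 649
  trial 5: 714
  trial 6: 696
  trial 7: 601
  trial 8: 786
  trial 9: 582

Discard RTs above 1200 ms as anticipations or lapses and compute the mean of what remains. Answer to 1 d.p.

694.1 ms

Excluded: 1397
Retained (n=8): Σ = 5553
Mean = 5553/8 = 694.1250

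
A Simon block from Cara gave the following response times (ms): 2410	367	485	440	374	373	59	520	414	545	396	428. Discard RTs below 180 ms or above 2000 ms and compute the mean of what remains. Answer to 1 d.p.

Excluded: 59, 2410
Retained (n=10): Σ = 4342
Mean = 4342/10 = 434.2000

434.2 ms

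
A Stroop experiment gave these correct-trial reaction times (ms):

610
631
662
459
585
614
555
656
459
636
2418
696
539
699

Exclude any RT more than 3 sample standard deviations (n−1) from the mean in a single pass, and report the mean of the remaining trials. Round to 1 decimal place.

n = 14, ΣRT = 10219, M = 729.929
Σ(x−M)² = 3143066.93; s = √(3143066.93/13) = 491.706
Cutoffs: 729.929 ± 3·491.706 → [-745.2, 2205.0]
Outside: 2418 → excluded.
Retained (n=13): Σ = 7801, mean = 7801/13 = 600.077

600.1 ms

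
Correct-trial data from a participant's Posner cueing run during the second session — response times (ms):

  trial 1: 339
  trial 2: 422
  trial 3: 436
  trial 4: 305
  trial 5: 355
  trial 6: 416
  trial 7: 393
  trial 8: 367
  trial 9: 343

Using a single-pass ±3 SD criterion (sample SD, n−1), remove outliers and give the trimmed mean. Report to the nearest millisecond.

n = 9, ΣRT = 3376, M = 375.111
Σ(x−M)² = 15618.89; s = √(15618.89/8) = 44.186
Cutoffs: 375.111 ± 3·44.186 → [242.6, 507.7]
No RTs fall outside the cutoffs; all 9 retained. Mean = 3376/9 = 375.111

375 ms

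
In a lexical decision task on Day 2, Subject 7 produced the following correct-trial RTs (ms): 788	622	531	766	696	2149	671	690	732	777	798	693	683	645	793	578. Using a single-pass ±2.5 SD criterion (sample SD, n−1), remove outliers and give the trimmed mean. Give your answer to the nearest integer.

698 ms

n = 16, ΣRT = 12612, M = 788.250
Σ(x−M)² = 2066147.00; s = √(2066147.00/15) = 371.138
Cutoffs: 788.250 ± 2.5·371.138 → [-139.6, 1716.1]
Outside: 2149 → excluded.
Retained (n=15): Σ = 10463, mean = 10463/15 = 697.533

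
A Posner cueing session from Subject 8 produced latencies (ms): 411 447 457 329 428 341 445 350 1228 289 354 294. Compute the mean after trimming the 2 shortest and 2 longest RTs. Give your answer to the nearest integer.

388 ms

Sorted: 289, 294, 329, 341, 350, 354, 411, 428, 445, 447, 457, 1228
Drop lowest 2 (289, 294) and highest 2 (457, 1228)
Remaining (n=8): Σ = 3105, mean = 3105/8 = 388.125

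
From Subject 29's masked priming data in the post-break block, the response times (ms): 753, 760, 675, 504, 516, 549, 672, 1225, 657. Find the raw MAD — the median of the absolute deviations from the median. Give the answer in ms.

Sorted: 504, 516, 549, 657, 672, 675, 753, 760, 1225 → median = 672
|x − 672|: 81, 88, 3, 168, 156, 123, 0, 553, 15
Sorted deviations: 0, 3, 15, 81, 88, 123, 156, 168, 553 → MAD = 88

88 ms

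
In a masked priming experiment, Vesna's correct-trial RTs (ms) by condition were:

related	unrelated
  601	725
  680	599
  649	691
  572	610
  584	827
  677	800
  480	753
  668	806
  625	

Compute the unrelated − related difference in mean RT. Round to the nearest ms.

M(related) = 5536/9 = 615.111
M(unrelated) = 5811/8 = 726.375
Difference = 726.375 − 615.111 = 111.264 ms

111 ms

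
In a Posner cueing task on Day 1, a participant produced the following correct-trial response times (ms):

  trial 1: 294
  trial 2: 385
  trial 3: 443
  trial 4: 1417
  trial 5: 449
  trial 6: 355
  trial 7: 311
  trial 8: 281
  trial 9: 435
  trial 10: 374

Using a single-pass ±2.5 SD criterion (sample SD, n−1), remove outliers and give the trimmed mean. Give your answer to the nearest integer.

n = 10, ΣRT = 4744, M = 474.400
Σ(x−M)² = 1020654.40; s = √(1020654.40/9) = 336.758
Cutoffs: 474.400 ± 2.5·336.758 → [-367.5, 1316.3]
Outside: 1417 → excluded.
Retained (n=9): Σ = 3327, mean = 3327/9 = 369.667

370 ms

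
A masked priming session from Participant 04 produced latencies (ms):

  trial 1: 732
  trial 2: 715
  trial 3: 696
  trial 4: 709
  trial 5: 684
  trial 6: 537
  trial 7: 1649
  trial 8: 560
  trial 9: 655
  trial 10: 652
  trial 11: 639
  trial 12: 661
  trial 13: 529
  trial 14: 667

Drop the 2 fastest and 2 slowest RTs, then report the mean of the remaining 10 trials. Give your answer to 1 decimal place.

663.8 ms

Sorted: 529, 537, 560, 639, 652, 655, 661, 667, 684, 696, 709, 715, 732, 1649
Drop lowest 2 (529, 537) and highest 2 (732, 1649)
Remaining (n=10): Σ = 6638, mean = 6638/10 = 663.800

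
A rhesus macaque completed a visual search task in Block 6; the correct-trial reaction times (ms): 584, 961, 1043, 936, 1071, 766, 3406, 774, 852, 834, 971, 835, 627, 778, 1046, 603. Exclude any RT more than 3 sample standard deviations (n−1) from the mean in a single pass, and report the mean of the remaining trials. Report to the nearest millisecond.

n = 16, ΣRT = 16087, M = 1005.438
Σ(x−M)² = 6505421.94; s = √(6505421.94/15) = 658.555
Cutoffs: 1005.438 ± 3·658.555 → [-970.2, 2981.1]
Outside: 3406 → excluded.
Retained (n=15): Σ = 12681, mean = 12681/15 = 845.400

845 ms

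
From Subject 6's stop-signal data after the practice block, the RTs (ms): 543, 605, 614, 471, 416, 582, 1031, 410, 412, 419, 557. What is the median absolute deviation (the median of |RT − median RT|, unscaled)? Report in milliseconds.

72 ms

Sorted: 410, 412, 416, 419, 471, 543, 557, 582, 605, 614, 1031 → median = 543
|x − 543|: 0, 62, 71, 72, 127, 39, 488, 133, 131, 124, 14
Sorted deviations: 0, 14, 39, 62, 71, 72, 124, 127, 131, 133, 488 → MAD = 72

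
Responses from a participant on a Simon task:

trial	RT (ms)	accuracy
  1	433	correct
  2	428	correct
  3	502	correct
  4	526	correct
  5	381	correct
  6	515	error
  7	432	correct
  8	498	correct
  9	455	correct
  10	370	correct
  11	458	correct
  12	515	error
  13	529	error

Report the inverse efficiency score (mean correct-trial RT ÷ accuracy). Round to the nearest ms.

583 ms

Correct trials (n=10): 433, 428, 502, 526, 381, 432, 498, 455, 370, 458
Mean correct RT = 4483/10 = 448.3000 ms
Proportion correct = 10/13
IES = 448.3000 / (10/13) = 582.790 ms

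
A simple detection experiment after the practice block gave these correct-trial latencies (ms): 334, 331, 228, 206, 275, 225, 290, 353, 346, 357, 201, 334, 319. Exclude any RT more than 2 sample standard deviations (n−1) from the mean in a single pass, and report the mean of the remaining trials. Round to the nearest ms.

n = 13, ΣRT = 3799, M = 292.231
Σ(x−M)² = 41194.31; s = √(41194.31/12) = 58.591
Cutoffs: 292.231 ± 2·58.591 → [175.0, 409.4]
No RTs fall outside the cutoffs; all 13 retained. Mean = 3799/13 = 292.231

292 ms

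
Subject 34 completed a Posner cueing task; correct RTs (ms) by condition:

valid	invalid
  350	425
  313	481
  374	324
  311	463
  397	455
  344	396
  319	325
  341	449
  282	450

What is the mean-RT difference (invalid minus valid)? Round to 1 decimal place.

81.9 ms

M(valid) = 3031/9 = 336.778
M(invalid) = 3768/9 = 418.667
Difference = 418.667 − 336.778 = 81.889 ms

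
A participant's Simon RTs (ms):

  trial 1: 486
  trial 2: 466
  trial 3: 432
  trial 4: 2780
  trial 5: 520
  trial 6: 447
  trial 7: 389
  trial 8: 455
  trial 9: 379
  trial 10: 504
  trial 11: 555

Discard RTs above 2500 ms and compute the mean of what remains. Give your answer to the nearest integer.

Excluded: 2780
Retained (n=10): Σ = 4633
Mean = 4633/10 = 463.3000

463 ms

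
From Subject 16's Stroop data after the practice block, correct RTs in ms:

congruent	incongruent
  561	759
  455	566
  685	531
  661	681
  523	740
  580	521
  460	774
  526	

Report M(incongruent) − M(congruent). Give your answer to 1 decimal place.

96.8 ms

M(congruent) = 4451/8 = 556.375
M(incongruent) = 4572/7 = 653.143
Difference = 653.143 − 556.375 = 96.768 ms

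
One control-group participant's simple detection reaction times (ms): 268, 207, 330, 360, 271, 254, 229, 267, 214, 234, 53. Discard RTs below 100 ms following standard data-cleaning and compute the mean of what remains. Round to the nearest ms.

263 ms

Excluded: 53
Retained (n=10): Σ = 2634
Mean = 2634/10 = 263.4000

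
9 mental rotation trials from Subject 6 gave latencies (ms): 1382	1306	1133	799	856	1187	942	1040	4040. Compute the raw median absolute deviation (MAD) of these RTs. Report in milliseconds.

Sorted: 799, 856, 942, 1040, 1133, 1187, 1306, 1382, 4040 → median = 1133
|x − 1133|: 249, 173, 0, 334, 277, 54, 191, 93, 2907
Sorted deviations: 0, 54, 93, 173, 191, 249, 277, 334, 2907 → MAD = 191

191 ms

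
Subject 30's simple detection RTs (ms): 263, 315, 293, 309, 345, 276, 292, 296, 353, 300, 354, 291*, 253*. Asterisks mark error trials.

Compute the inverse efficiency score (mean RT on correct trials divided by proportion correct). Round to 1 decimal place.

Correct trials (n=11): 263, 315, 293, 309, 345, 276, 292, 296, 353, 300, 354
Mean correct RT = 3396/11 = 308.7273 ms
Proportion correct = 11/13
IES = 308.7273 / (11/13) = 364.860 ms

364.9 ms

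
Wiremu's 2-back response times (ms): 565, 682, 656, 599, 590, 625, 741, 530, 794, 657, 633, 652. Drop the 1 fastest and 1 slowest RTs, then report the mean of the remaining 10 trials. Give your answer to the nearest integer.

Sorted: 530, 565, 590, 599, 625, 633, 652, 656, 657, 682, 741, 794
Drop lowest 1 (530) and highest 1 (794)
Remaining (n=10): Σ = 6400, mean = 6400/10 = 640.000

640 ms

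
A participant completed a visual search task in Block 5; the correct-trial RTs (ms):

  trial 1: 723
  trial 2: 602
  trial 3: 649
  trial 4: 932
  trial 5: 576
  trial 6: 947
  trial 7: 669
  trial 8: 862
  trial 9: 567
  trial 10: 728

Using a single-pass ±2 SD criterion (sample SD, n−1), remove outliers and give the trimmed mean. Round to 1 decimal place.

725.5 ms

n = 10, ΣRT = 7255, M = 725.500
Σ(x−M)² = 182118.50; s = √(182118.50/9) = 142.251
Cutoffs: 725.500 ± 2·142.251 → [441.0, 1010.0]
No RTs fall outside the cutoffs; all 10 retained. Mean = 7255/10 = 725.500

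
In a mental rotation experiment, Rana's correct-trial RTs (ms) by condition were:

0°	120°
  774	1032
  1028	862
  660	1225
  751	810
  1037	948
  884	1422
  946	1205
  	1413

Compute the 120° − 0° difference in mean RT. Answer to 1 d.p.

M(0°) = 6080/7 = 868.571
M(120°) = 8917/8 = 1114.625
Difference = 1114.625 − 868.571 = 246.054 ms

246.1 ms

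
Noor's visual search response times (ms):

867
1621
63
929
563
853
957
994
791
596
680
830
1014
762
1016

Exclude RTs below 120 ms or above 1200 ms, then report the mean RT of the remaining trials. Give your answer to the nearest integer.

835 ms

Excluded: 63, 1621
Retained (n=13): Σ = 10852
Mean = 10852/13 = 834.7692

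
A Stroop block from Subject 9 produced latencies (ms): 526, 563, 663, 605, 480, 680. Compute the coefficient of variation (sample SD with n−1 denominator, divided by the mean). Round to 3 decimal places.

0.133

n = 6, Σ = 3517, M = 586.1667
Σ(x−M)² = 30490.833; s = √(30490.833/5) = 78.0908
CV = 78.0908 / 586.1667 = 0.13322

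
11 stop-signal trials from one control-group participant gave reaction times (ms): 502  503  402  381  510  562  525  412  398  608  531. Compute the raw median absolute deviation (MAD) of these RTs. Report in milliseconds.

59 ms

Sorted: 381, 398, 402, 412, 502, 503, 510, 525, 531, 562, 608 → median = 503
|x − 503|: 1, 0, 101, 122, 7, 59, 22, 91, 105, 105, 28
Sorted deviations: 0, 1, 7, 22, 28, 59, 91, 101, 105, 105, 122 → MAD = 59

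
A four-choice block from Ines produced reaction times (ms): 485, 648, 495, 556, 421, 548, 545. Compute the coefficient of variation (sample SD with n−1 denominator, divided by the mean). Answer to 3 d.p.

0.134

n = 7, Σ = 3698, M = 528.2857
Σ(x−M)² = 30259.429; s = √(30259.429/6) = 71.0158
CV = 71.0158 / 528.2857 = 0.13443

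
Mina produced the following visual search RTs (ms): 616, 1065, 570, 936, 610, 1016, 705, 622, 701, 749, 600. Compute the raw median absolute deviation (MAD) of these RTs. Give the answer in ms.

Sorted: 570, 600, 610, 616, 622, 701, 705, 749, 936, 1016, 1065 → median = 701
|x − 701|: 85, 364, 131, 235, 91, 315, 4, 79, 0, 48, 101
Sorted deviations: 0, 4, 48, 79, 85, 91, 101, 131, 235, 315, 364 → MAD = 91

91 ms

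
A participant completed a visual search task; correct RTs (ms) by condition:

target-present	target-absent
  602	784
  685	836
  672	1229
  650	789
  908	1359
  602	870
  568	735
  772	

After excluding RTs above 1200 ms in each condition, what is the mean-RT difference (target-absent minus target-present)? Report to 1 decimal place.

120.4 ms

target-absent: exclude 1229, 1359
M(target-present) = 5459/8 = 682.375
M(target-absent) = 4014/5 = 802.800
Difference = 802.800 − 682.375 = 120.425 ms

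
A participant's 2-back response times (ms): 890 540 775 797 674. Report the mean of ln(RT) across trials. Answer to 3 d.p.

ln(RT): 6.7912, 6.2916, 6.6529, 6.6809, 6.5132
Σ ln(RT) = 32.9297
Mean = 32.9297/5 = 6.58595

6.586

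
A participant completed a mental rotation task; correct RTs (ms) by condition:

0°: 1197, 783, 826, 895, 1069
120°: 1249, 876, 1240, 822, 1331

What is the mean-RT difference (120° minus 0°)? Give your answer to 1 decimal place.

M(0°) = 4770/5 = 954.000
M(120°) = 5518/5 = 1103.600
Difference = 1103.600 − 954.000 = 149.600 ms

149.6 ms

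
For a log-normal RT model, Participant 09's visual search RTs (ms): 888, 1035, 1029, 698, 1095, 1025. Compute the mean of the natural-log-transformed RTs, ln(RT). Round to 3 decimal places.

ln(RT): 6.7890, 6.9422, 6.9363, 6.5482, 6.9985, 6.9324
Σ ln(RT) = 41.1466
Mean = 41.1466/6 = 6.85777

6.858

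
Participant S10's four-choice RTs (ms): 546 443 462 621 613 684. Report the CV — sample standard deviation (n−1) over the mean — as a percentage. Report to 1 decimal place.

17.0%

n = 6, Σ = 3369, M = 561.5000
Σ(x−M)² = 45381.500; s = √(45381.500/5) = 95.2696
CV = 95.2696 / 561.5000 = 0.16967 = 16.967%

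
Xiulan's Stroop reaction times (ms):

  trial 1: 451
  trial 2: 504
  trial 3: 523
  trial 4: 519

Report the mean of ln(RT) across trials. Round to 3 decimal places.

6.211

ln(RT): 6.1115, 6.2226, 6.2596, 6.2519
Σ ln(RT) = 24.8455
Mean = 24.8455/4 = 6.21138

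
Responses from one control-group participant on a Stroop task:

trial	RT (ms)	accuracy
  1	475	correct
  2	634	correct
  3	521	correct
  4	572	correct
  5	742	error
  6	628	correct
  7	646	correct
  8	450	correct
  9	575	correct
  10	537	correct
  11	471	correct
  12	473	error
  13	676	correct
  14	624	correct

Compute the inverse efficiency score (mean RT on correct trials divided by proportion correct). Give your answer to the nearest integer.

Correct trials (n=12): 475, 634, 521, 572, 628, 646, 450, 575, 537, 471, 676, 624
Mean correct RT = 6809/12 = 567.4167 ms
Proportion correct = 12/14
IES = 567.4167 / (12/14) = 661.986 ms

662 ms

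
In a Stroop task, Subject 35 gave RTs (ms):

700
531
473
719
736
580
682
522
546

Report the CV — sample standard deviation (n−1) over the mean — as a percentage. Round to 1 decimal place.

n = 9, Σ = 5489, M = 609.8889
Σ(x−M)² = 78790.889; s = √(78790.889/8) = 99.2414
CV = 99.2414 / 609.8889 = 0.16272 = 16.272%

16.3%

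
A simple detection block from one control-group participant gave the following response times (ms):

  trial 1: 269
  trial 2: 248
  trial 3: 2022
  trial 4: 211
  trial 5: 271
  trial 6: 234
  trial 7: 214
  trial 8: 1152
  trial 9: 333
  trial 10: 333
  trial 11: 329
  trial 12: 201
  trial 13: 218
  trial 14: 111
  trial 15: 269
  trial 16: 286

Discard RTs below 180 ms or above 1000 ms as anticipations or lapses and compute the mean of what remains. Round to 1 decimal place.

262.8 ms

Excluded: 111, 1152, 2022
Retained (n=13): Σ = 3416
Mean = 3416/13 = 262.7692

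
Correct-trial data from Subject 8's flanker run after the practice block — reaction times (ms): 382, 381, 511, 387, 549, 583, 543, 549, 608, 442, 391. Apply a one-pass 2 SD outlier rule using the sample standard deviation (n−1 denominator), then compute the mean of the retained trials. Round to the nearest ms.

484 ms

n = 11, ΣRT = 5326, M = 484.182
Σ(x−M)² = 78671.64; s = √(78671.64/10) = 88.697
Cutoffs: 484.182 ± 2·88.697 → [306.8, 661.6]
No RTs fall outside the cutoffs; all 11 retained. Mean = 5326/11 = 484.182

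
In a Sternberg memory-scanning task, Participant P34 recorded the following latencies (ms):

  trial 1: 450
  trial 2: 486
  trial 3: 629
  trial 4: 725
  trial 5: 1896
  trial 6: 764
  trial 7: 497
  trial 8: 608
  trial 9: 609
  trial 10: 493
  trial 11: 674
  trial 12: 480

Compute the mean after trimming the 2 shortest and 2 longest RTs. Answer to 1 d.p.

Sorted: 450, 480, 486, 493, 497, 608, 609, 629, 674, 725, 764, 1896
Drop lowest 2 (450, 480) and highest 2 (764, 1896)
Remaining (n=8): Σ = 4721, mean = 4721/8 = 590.125

590.1 ms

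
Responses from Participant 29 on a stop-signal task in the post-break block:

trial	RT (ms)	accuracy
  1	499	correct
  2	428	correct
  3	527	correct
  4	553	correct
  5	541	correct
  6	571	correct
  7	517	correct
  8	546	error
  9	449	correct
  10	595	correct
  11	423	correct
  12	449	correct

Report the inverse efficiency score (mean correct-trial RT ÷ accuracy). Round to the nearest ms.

551 ms

Correct trials (n=11): 499, 428, 527, 553, 541, 571, 517, 449, 595, 423, 449
Mean correct RT = 5552/11 = 504.7273 ms
Proportion correct = 11/12
IES = 504.7273 / (11/12) = 550.612 ms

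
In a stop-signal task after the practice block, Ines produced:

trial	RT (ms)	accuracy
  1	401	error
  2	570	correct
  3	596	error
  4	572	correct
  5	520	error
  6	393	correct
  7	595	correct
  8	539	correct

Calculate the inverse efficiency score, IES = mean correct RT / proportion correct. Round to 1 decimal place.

Correct trials (n=5): 570, 572, 393, 595, 539
Mean correct RT = 2669/5 = 533.8000 ms
Proportion correct = 5/8
IES = 533.8000 / (5/8) = 854.080 ms

854.1 ms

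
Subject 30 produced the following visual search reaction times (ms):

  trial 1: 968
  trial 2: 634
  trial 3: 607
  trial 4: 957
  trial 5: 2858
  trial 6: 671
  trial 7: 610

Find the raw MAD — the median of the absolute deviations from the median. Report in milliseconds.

64 ms

Sorted: 607, 610, 634, 671, 957, 968, 2858 → median = 671
|x − 671|: 297, 37, 64, 286, 2187, 0, 61
Sorted deviations: 0, 37, 61, 64, 286, 297, 2187 → MAD = 64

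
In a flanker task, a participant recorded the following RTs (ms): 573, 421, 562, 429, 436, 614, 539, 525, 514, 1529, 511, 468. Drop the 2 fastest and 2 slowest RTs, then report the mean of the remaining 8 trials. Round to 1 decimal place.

516.0 ms

Sorted: 421, 429, 436, 468, 511, 514, 525, 539, 562, 573, 614, 1529
Drop lowest 2 (421, 429) and highest 2 (614, 1529)
Remaining (n=8): Σ = 4128, mean = 4128/8 = 516.000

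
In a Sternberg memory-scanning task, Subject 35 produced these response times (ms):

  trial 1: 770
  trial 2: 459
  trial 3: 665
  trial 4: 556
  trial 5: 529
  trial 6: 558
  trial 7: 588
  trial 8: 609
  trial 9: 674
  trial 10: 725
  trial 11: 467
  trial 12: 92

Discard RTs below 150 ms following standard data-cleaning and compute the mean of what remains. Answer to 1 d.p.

600.0 ms

Excluded: 92
Retained (n=11): Σ = 6600
Mean = 6600/11 = 600.0000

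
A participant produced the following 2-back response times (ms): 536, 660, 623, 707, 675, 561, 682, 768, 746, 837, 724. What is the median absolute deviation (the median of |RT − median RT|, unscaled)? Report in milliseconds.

59 ms

Sorted: 536, 561, 623, 660, 675, 682, 707, 724, 746, 768, 837 → median = 682
|x − 682|: 146, 22, 59, 25, 7, 121, 0, 86, 64, 155, 42
Sorted deviations: 0, 7, 22, 25, 42, 59, 64, 86, 121, 146, 155 → MAD = 59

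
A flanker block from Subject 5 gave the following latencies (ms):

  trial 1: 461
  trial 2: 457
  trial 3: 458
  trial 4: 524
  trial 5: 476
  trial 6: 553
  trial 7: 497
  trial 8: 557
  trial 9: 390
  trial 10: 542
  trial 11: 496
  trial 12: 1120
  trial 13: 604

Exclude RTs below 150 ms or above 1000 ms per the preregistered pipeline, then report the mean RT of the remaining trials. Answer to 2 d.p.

501.25 ms

Excluded: 1120
Retained (n=12): Σ = 6015
Mean = 6015/12 = 501.2500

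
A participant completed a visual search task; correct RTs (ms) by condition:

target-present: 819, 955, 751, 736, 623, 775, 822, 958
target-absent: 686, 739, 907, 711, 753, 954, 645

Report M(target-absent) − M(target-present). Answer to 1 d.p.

M(target-present) = 6439/8 = 804.875
M(target-absent) = 5395/7 = 770.714
Difference = 770.714 − 804.875 = -34.161 ms

-34.2 ms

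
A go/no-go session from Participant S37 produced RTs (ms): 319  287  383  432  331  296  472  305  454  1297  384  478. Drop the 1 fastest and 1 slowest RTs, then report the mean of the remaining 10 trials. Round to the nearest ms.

Sorted: 287, 296, 305, 319, 331, 383, 384, 432, 454, 472, 478, 1297
Drop lowest 1 (287) and highest 1 (1297)
Remaining (n=10): Σ = 3854, mean = 3854/10 = 385.400

385 ms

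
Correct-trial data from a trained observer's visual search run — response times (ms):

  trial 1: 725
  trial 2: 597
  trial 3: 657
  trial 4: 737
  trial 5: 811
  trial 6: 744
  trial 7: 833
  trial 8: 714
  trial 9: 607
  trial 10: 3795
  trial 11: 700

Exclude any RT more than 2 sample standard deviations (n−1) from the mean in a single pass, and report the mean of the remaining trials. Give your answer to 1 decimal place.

712.5 ms

n = 11, ΣRT = 10920, M = 992.727
Σ(x−M)² = 8691686.18; s = √(8691686.18/10) = 932.292
Cutoffs: 992.727 ± 2·932.292 → [-871.9, 2857.3]
Outside: 3795 → excluded.
Retained (n=10): Σ = 7125, mean = 7125/10 = 712.500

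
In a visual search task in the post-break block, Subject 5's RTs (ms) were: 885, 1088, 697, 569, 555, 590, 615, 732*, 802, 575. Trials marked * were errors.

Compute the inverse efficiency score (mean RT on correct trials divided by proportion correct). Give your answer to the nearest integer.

787 ms

Correct trials (n=9): 885, 1088, 697, 569, 555, 590, 615, 802, 575
Mean correct RT = 6376/9 = 708.4444 ms
Proportion correct = 9/10
IES = 708.4444 / (9/10) = 787.160 ms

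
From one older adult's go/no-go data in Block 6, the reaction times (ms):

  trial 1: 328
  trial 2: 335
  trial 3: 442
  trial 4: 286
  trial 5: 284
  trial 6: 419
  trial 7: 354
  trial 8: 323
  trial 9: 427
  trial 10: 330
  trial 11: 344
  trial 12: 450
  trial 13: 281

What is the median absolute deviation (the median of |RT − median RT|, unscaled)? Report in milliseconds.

Sorted: 281, 284, 286, 323, 328, 330, 335, 344, 354, 419, 427, 442, 450 → median = 335
|x − 335|: 7, 0, 107, 49, 51, 84, 19, 12, 92, 5, 9, 115, 54
Sorted deviations: 0, 5, 7, 9, 12, 19, 49, 51, 54, 84, 92, 107, 115 → MAD = 49

49 ms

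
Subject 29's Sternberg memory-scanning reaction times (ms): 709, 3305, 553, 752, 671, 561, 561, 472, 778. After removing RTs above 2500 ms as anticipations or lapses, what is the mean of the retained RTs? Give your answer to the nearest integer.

632 ms

Excluded: 3305
Retained (n=8): Σ = 5057
Mean = 5057/8 = 632.1250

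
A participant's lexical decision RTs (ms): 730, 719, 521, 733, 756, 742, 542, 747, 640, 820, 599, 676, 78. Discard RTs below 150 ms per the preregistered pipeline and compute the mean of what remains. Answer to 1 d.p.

685.4 ms

Excluded: 78
Retained (n=12): Σ = 8225
Mean = 8225/12 = 685.4167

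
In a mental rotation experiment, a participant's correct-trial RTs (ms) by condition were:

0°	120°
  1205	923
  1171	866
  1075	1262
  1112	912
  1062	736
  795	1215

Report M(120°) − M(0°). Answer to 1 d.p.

M(0°) = 6420/6 = 1070.000
M(120°) = 5914/6 = 985.667
Difference = 985.667 − 1070.000 = -84.333 ms

-84.3 ms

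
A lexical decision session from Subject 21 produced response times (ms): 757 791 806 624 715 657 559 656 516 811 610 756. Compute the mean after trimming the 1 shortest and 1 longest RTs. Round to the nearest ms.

Sorted: 516, 559, 610, 624, 656, 657, 715, 756, 757, 791, 806, 811
Drop lowest 1 (516) and highest 1 (811)
Remaining (n=10): Σ = 6931, mean = 6931/10 = 693.100

693 ms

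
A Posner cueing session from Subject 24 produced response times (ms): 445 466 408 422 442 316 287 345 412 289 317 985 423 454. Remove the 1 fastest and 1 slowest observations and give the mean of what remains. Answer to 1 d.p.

Sorted: 287, 289, 316, 317, 345, 408, 412, 422, 423, 442, 445, 454, 466, 985
Drop lowest 1 (287) and highest 1 (985)
Remaining (n=12): Σ = 4739, mean = 4739/12 = 394.917

394.9 ms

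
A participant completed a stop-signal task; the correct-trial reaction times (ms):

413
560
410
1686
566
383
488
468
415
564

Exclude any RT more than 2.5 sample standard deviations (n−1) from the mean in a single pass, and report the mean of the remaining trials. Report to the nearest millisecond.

n = 10, ΣRT = 5953, M = 595.300
Σ(x−M)² = 1365578.10; s = √(1365578.10/9) = 389.527
Cutoffs: 595.300 ± 2.5·389.527 → [-378.5, 1569.1]
Outside: 1686 → excluded.
Retained (n=9): Σ = 4267, mean = 4267/9 = 474.111

474 ms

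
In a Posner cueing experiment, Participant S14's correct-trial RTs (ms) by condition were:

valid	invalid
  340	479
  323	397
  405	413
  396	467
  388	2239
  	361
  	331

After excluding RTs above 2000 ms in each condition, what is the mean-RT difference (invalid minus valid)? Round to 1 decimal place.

invalid: exclude 2239
M(valid) = 1852/5 = 370.400
M(invalid) = 2448/6 = 408.000
Difference = 408.000 − 370.400 = 37.600 ms

37.6 ms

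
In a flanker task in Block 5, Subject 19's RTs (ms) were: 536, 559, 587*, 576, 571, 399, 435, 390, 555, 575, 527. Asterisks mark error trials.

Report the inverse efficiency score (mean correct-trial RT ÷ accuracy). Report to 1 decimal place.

Correct trials (n=10): 536, 559, 576, 571, 399, 435, 390, 555, 575, 527
Mean correct RT = 5123/10 = 512.3000 ms
Proportion correct = 10/11
IES = 512.3000 / (10/11) = 563.530 ms

563.5 ms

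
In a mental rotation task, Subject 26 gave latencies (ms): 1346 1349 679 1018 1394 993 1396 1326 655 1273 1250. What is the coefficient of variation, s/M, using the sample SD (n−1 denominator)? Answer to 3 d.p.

0.240

n = 11, Σ = 12679, M = 1152.6364
Σ(x−M)² = 763036.545; s = √(763036.545/10) = 276.2312
CV = 276.2312 / 1152.6364 = 0.23965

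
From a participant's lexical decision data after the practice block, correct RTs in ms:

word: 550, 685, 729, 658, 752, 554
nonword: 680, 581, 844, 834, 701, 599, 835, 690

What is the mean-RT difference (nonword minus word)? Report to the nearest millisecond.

M(word) = 3928/6 = 654.667
M(nonword) = 5764/8 = 720.500
Difference = 720.500 − 654.667 = 65.833 ms

66 ms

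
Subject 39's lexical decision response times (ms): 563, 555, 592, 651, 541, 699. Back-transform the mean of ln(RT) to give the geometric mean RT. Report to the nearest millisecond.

ln(RT): 6.3333, 6.3190, 6.3835, 6.4785, 6.2934, 6.5497
Mean ln(RT) = 38.3573/6 = 6.39289
Geometric mean = exp(6.39289) = 597.58 ms

598 ms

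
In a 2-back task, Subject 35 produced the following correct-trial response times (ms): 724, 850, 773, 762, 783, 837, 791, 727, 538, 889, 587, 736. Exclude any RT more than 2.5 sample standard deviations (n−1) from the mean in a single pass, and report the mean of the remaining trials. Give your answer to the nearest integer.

n = 12, ΣRT = 8997, M = 749.750
Σ(x−M)² = 113246.25; s = √(113246.25/11) = 101.465
Cutoffs: 749.750 ± 2.5·101.465 → [496.1, 1003.4]
No RTs fall outside the cutoffs; all 12 retained. Mean = 8997/12 = 749.750

750 ms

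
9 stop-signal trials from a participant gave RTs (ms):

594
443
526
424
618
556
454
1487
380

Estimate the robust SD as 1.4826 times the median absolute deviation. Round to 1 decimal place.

123.1 ms

Sorted: 380, 424, 443, 454, 526, 556, 594, 618, 1487 → median = 526
|x − 526| sorted: 0, 30, 68, 72, 83, 92, 102, 146, 961 → MAD = 83
Robust SD ≈ 1.4826 × 83 = 123.056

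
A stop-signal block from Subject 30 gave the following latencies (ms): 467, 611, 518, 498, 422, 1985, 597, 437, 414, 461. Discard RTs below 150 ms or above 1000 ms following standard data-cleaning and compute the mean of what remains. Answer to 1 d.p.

491.7 ms

Excluded: 1985
Retained (n=9): Σ = 4425
Mean = 4425/9 = 491.6667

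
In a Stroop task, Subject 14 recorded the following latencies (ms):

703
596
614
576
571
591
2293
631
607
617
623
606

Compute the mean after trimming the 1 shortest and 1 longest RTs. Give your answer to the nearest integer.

Sorted: 571, 576, 591, 596, 606, 607, 614, 617, 623, 631, 703, 2293
Drop lowest 1 (571) and highest 1 (2293)
Remaining (n=10): Σ = 6164, mean = 6164/10 = 616.400

616 ms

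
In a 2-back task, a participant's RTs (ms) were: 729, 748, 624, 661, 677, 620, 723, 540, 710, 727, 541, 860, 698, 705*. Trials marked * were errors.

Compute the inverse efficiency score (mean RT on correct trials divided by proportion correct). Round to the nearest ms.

734 ms

Correct trials (n=13): 729, 748, 624, 661, 677, 620, 723, 540, 710, 727, 541, 860, 698
Mean correct RT = 8858/13 = 681.3846 ms
Proportion correct = 13/14
IES = 681.3846 / (13/14) = 733.799 ms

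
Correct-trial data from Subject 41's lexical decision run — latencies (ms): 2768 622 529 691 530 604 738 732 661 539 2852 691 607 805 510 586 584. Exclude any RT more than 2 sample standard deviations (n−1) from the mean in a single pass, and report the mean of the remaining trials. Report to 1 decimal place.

n = 17, ΣRT = 15049, M = 885.235
Σ(x−M)² = 8510161.06; s = √(8510161.06/16) = 729.305
Cutoffs: 885.235 ± 2·729.305 → [-573.4, 2343.8]
Outside: 2768, 2852 → excluded.
Retained (n=15): Σ = 9429, mean = 9429/15 = 628.600

628.6 ms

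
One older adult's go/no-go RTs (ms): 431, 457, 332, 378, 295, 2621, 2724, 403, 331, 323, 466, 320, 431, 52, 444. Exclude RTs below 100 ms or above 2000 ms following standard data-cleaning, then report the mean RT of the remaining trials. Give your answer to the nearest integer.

Excluded: 52, 2621, 2724
Retained (n=12): Σ = 4611
Mean = 4611/12 = 384.2500

384 ms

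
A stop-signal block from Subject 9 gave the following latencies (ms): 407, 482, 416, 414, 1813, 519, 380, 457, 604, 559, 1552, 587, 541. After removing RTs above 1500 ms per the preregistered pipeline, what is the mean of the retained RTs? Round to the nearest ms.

488 ms

Excluded: 1552, 1813
Retained (n=11): Σ = 5366
Mean = 5366/11 = 487.8182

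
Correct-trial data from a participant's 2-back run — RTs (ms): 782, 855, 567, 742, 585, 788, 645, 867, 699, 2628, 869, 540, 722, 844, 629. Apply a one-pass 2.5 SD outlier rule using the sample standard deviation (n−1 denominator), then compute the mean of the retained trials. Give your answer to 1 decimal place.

723.9 ms

n = 15, ΣRT = 12762, M = 850.800
Σ(x−M)² = 3558582.40; s = √(3558582.40/14) = 504.167
Cutoffs: 850.800 ± 2.5·504.167 → [-409.6, 2111.2]
Outside: 2628 → excluded.
Retained (n=14): Σ = 10134, mean = 10134/14 = 723.857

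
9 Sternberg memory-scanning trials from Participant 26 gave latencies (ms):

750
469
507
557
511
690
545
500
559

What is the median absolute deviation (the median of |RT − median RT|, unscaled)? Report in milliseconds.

38 ms

Sorted: 469, 500, 507, 511, 545, 557, 559, 690, 750 → median = 545
|x − 545|: 205, 76, 38, 12, 34, 145, 0, 45, 14
Sorted deviations: 0, 12, 14, 34, 38, 45, 76, 145, 205 → MAD = 38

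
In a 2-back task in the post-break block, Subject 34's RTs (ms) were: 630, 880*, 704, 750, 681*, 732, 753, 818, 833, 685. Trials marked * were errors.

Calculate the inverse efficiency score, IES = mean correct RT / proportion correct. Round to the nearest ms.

923 ms

Correct trials (n=8): 630, 704, 750, 732, 753, 818, 833, 685
Mean correct RT = 5905/8 = 738.1250 ms
Proportion correct = 8/10
IES = 738.1250 / (8/10) = 922.656 ms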